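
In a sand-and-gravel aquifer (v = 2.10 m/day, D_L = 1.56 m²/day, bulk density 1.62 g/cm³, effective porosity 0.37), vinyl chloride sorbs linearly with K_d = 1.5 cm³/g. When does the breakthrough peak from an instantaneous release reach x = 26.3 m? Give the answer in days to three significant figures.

Retardation factor R = 1 + ρ_b·K_d/n = 1 + 1.62 × 1.5/0.37 = 7.568.
Sorption retards both mechanisms: v_R = v/R = 0.2775 m/day, D_R = D/R = 0.2061 m²/day.
Peak time from v_R²t² + 2D_R t − x² = 0: t = (√(D_R² + v_R²x²) − D_R)/v_R².
√(D_R² + v_R²x²) = √(0.2061² + 0.2775² × 26.3²) = 7.301; v_R² = 0.07701.
t = (7.301 − 0.2061)/0.07701 = 92.1 days.

92.1 days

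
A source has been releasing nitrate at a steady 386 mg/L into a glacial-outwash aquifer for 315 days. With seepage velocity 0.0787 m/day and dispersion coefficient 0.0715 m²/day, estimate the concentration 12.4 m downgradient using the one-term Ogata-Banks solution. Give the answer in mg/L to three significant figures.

373 mg/L

For a continuous step input, C/C₀ ≈ ½·erfc((x−vt)/(2√(Dt))).
vt = 0.0787 × 315 = 24.7905 m and 2√(Dt) = 2√(0.0715 × 315) = 9.492 m.
Argument (x−vt)/(2√(Dt)) = (12.4 − 24.7905)/9.492 = -1.305; ½·erfc(-1.305) = 0.9675.
C = 386 × 0.9675 = 373 mg/L.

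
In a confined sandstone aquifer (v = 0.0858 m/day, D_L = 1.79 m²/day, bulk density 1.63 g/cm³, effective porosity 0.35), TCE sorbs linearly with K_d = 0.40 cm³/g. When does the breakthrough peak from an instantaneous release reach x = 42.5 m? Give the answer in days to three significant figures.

884 days

Retardation factor R = 1 + ρ_b·K_d/n = 1 + 1.63 × 0.40/0.35 = 2.863.
Sorption retards both mechanisms: v_R = v/R = 0.02997 m/day, D_R = D/R = 0.6252 m²/day.
Peak time from v_R²t² + 2D_R t − x² = 0: t = (√(D_R² + v_R²x²) − D_R)/v_R².
√(D_R² + v_R²x²) = √(0.6252² + 0.02997² × 42.5²) = 1.419; v_R² = 0.0008982.
t = (1.419 − 0.6252)/0.0008982 = 884 days.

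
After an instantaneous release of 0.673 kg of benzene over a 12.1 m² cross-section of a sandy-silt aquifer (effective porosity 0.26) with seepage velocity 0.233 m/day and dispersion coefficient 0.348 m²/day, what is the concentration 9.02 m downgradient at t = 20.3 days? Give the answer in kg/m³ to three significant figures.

For an instantaneous plane source, C(x,t) = M/(n_e·A·√(4πDt)) · exp(−(x−vt)²/(4Dt)), with n_e·A the pore (flow) area.
Plume center vt = 0.233 × 20.3 = 4.7299 m, so the well at 9.02 m is 4.2901 m downgradient of the peak.
√(4πDt) = 9.422 m, giving peak height M/(n_e·A·√(4πDt)) = 0.673/(0.26 × 12.1 × 9.422) = 0.02270 kg/m³.
(x−vt)²/(4Dt) = (4.2901)²/(4 × 0.348 × 20.3) = 0.6513; exp(−0.6513) = 0.5214.
C = 0.02270 × 0.5214 = 0.0118 kg/m³.

0.0118 kg/m³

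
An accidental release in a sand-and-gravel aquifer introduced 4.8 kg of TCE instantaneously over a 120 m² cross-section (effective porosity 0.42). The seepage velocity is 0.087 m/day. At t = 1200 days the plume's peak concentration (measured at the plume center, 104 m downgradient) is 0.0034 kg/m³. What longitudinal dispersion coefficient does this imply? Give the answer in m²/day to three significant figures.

At the plume center C_max = M/(n_e·A·√(4πDt)), so D = M²/(4πt·(n_e·A·C_max)²).
n_e·A·C_max = 0.42 × 120 × 0.0034 = 0.1714 kg/m.
D = 4.8²/(4π × 1200 × 0.1714²) = 0.0520 m²/day.

0.0520 m²/day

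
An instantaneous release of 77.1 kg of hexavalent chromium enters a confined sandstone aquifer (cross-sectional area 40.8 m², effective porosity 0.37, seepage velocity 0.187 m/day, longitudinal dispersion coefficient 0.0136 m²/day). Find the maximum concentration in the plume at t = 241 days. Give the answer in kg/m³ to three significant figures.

0.796 kg/m³

The peak of an instantaneous 1D plume sits at x = vt; there the Gaussian factor is 1 and C_max = M/(n_e·A·√(4πDt)), where n_e·A is the pore area the mass is dissolved in.
√(4πDt) = √(4π × 0.0136 × 241) = 6.418 m, so C_max = 77.1/(0.37 × 40.8 × 6.418) = 0.796 kg/m³.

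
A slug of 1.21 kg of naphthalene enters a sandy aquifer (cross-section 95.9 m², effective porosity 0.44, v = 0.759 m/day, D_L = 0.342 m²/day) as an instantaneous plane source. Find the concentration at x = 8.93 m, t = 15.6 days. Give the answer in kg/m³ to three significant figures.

For an instantaneous plane source, C(x,t) = M/(n_e·A·√(4πDt)) · exp(−(x−vt)²/(4Dt)), with n_e·A the pore (flow) area.
Plume center vt = 0.759 × 15.6 = 11.8404 m, so the well at 8.93 m is 2.9104 m upgradient of the peak.
√(4πDt) = 8.188 m, giving peak height M/(n_e·A·√(4πDt)) = 1.21/(0.44 × 95.9 × 8.188) = 0.003502 kg/m³.
(x−vt)²/(4Dt) = (-2.9104)²/(4 × 0.342 × 15.6) = 0.3969; exp(−0.3969) = 0.6724.
C = 0.003502 × 0.6724 = 0.00235 kg/m³.

0.00235 kg/m³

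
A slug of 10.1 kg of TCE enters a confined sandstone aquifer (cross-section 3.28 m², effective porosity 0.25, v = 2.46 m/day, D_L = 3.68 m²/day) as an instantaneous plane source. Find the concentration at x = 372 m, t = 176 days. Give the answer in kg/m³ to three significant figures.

For an instantaneous plane source, C(x,t) = M/(n_e·A·√(4πDt)) · exp(−(x−vt)²/(4Dt)), with n_e·A the pore (flow) area.
Plume center vt = 2.46 × 176 = 432.96 m, so the well at 372 m is 60.96 m upgradient of the peak.
√(4πDt) = 90.22 m, giving peak height M/(n_e·A·√(4πDt)) = 10.1/(0.25 × 3.28 × 90.22) = 0.1365 kg/m³.
(x−vt)²/(4Dt) = (-60.96)²/(4 × 3.68 × 176) = 1.434; exp(−1.434) = 0.2384.
C = 0.1365 × 0.2384 = 0.0325 kg/m³.

0.0325 kg/m³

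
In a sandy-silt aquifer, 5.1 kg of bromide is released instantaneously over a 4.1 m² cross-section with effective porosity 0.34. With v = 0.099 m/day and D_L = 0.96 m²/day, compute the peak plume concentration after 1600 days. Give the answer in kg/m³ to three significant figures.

The peak of an instantaneous 1D plume sits at x = vt; there the Gaussian factor is 1 and C_max = M/(n_e·A·√(4πDt)), where n_e·A is the pore area the mass is dissolved in.
√(4πDt) = √(4π × 0.96 × 1600) = 138.9 m, so C_max = 5.1/(0.34 × 4.1 × 138.9) = 0.0263 kg/m³.

0.0263 kg/m³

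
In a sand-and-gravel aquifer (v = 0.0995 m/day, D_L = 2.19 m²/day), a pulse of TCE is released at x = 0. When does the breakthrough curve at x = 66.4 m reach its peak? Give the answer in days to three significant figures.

For the 1D instantaneous-source solution, setting ∂C/∂t = 0 at fixed x gives v²t² + 2Dt − x² = 0, so t = (√(D² + v²x²) − D)/v².
√(D² + v²x²) = √(2.19² + 0.0995² × 66.4²) = 6.960; v² = 0.00990025.
t = (6.960 − 2.19)/0.00990025 = 482 days (vs. the pure-advection estimate x/v = 667 d).

482 days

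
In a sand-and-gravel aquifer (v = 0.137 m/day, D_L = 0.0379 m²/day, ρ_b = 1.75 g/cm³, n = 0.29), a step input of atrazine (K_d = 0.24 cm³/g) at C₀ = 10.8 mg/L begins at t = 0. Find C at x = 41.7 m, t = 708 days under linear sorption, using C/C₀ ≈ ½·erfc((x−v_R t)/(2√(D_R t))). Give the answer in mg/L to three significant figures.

Retardation factor R = 1 + ρ_b·K_d/n = 1 + 1.75 × 0.24/0.29 = 2.448.
Sorption retards both mechanisms: v_R = v/R = 0.05596 m/day, D_R = D/R = 0.01548 m²/day.
v_R·t = 0.05596 × 708 = 39.61968 m; 2√(D_R t) = 6.621 m; argument = (41.7 − 39.61968)/6.621 = 0.3142.
C = C₀ × ½·erfc(0.3142) = 10.8 × 0.3284 = 3.55 mg/L.

3.55 mg/L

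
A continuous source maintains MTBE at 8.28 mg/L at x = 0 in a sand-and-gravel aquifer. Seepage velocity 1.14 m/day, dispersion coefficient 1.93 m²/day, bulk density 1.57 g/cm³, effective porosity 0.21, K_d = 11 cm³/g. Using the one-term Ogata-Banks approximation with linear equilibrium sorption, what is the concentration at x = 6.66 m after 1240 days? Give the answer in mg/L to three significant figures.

7.56 mg/L

Retardation factor R = 1 + ρ_b·K_d/n = 1 + 1.57 × 11/0.21 = 83.24.
Sorption retards both mechanisms: v_R = v/R = 0.01370 m/day, D_R = D/R = 0.02319 m²/day.
v_R·t = 0.01370 × 1240 = 16.988 m; 2√(D_R t) = 10.72 m; argument = (6.66 − 16.988)/10.72 = -0.9634.
C = C₀ × ½·erfc(-0.9634) = 8.28 × 0.9135 = 7.56 mg/L.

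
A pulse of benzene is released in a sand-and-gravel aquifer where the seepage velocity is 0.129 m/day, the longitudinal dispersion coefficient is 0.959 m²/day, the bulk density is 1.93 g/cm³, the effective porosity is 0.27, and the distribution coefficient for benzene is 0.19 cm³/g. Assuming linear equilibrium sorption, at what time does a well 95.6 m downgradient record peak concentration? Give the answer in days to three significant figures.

1620 days

Retardation factor R = 1 + ρ_b·K_d/n = 1 + 1.93 × 0.19/0.27 = 2.358.
Sorption retards both mechanisms: v_R = v/R = 0.05471 m/day, D_R = D/R = 0.4067 m²/day.
Peak time from v_R²t² + 2D_R t − x² = 0: t = (√(D_R² + v_R²x²) − D_R)/v_R².
√(D_R² + v_R²x²) = √(0.4067² + 0.05471² × 95.6²) = 5.246; v_R² = 0.002993.
t = (5.246 − 0.4067)/0.002993 = 1620 days.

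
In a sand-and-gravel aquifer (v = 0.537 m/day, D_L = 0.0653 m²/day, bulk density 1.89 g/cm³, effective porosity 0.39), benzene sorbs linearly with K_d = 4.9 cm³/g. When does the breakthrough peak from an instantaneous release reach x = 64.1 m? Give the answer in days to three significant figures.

2950 days

Retardation factor R = 1 + ρ_b·K_d/n = 1 + 1.89 × 4.9/0.39 = 24.75.
Sorption retards both mechanisms: v_R = v/R = 0.02170 m/day, D_R = D/R = 0.002638 m²/day.
Peak time from v_R²t² + 2D_R t − x² = 0: t = (√(D_R² + v_R²x²) − D_R)/v_R².
√(D_R² + v_R²x²) = √(0.002638² + 0.02170² × 64.1²) = 1.391; v_R² = 0.0004709.
t = (1.391 − 0.002638)/0.0004709 = 2950 days.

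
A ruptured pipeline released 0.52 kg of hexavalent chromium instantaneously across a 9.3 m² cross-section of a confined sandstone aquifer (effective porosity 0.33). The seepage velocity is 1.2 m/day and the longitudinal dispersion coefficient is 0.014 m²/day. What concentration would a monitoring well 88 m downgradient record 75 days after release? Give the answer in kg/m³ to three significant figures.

For an instantaneous plane source, C(x,t) = M/(n_e·A·√(4πDt)) · exp(−(x−vt)²/(4Dt)), with n_e·A the pore (flow) area.
Plume center vt = 1.2 × 75 = 90 m, so the well at 88 m is 2 m upgradient of the peak.
√(4πDt) = 3.632 m, giving peak height M/(n_e·A·√(4πDt)) = 0.52/(0.33 × 9.3 × 3.632) = 0.04665 kg/m³.
(x−vt)²/(4Dt) = (-2)²/(4 × 0.014 × 75) = 0.9524; exp(−0.9524) = 0.3858.
C = 0.04665 × 0.3858 = 0.0180 kg/m³.

0.0180 kg/m³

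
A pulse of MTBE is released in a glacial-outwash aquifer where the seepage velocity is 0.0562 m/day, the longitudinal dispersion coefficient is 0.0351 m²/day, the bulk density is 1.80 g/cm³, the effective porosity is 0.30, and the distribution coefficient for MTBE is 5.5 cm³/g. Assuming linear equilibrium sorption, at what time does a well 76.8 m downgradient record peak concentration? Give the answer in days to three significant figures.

46100 days

Retardation factor R = 1 + ρ_b·K_d/n = 1 + 1.80 × 5.5/0.30 = 34.00.
Sorption retards both mechanisms: v_R = v/R = 0.001653 m/day, D_R = D/R = 0.001032 m²/day.
Peak time from v_R²t² + 2D_R t − x² = 0: t = (√(D_R² + v_R²x²) − D_R)/v_R².
√(D_R² + v_R²x²) = √(0.001032² + 0.001653² × 76.8²) = 0.1270; v_R² = 2.732e-06.
t = (0.1270 − 0.001032)/2.732e-06 = 46100 days.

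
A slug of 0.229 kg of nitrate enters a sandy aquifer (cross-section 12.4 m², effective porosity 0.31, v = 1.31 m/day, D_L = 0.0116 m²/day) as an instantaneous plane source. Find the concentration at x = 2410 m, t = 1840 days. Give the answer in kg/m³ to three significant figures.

0.00363 kg/m³

For an instantaneous plane source, C(x,t) = M/(n_e·A·√(4πDt)) · exp(−(x−vt)²/(4Dt)), with n_e·A the pore (flow) area.
Plume center vt = 1.31 × 1840 = 2410.4 m, so the well at 2410 m is 0.4 m upgradient of the peak.
√(4πDt) = 16.38 m, giving peak height M/(n_e·A·√(4πDt)) = 0.229/(0.31 × 12.4 × 16.38) = 0.003637 kg/m³.
(x−vt)²/(4Dt) = (-0.4)²/(4 × 0.0116 × 1840) = 0.001874; exp(−0.001874) = 0.9981.
C = 0.003637 × 0.9981 = 0.00363 kg/m³.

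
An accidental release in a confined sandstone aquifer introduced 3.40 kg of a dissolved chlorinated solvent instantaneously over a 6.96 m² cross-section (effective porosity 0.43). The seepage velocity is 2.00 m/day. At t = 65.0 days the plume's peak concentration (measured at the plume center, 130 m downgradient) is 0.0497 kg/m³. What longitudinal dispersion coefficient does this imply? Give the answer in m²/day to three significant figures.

At the plume center C_max = M/(n_e·A·√(4πDt)), so D = M²/(4πt·(n_e·A·C_max)²).
n_e·A·C_max = 0.43 × 6.96 × 0.0497 = 0.1487 kg/m.
D = 3.40²/(4π × 65.0 × 0.1487²) = 0.640 m²/day.

0.640 m²/day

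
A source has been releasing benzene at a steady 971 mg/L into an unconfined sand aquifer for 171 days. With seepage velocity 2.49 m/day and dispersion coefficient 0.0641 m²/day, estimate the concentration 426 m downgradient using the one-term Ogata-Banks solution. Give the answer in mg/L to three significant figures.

For a continuous step input, C/C₀ ≈ ½·erfc((x−vt)/(2√(Dt))).
vt = 2.49 × 171 = 425.79 m and 2√(Dt) = 2√(0.0641 × 171) = 6.622 m.
Argument (x−vt)/(2√(Dt)) = (426 − 425.79)/6.622 = 0.03171; ½·erfc(0.03171) = 0.4821.
C = 971 × 0.4821 = 468 mg/L.

468 mg/L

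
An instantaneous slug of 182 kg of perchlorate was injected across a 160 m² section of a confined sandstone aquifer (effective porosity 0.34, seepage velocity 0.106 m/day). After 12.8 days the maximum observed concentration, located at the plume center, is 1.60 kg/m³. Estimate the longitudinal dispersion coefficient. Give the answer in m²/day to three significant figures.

At the plume center C_max = M/(n_e·A·√(4πDt)), so D = M²/(4πt·(n_e·A·C_max)²).
n_e·A·C_max = 0.34 × 160 × 1.60 = 87.04 kg/m.
D = 182²/(4π × 12.8 × 87.04²) = 0.0272 m²/day.

0.0272 m²/day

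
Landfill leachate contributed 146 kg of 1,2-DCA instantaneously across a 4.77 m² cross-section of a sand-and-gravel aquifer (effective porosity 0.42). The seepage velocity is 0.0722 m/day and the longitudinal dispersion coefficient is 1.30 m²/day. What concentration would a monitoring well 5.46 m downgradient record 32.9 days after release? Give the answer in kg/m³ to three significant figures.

2.97 kg/m³

For an instantaneous plane source, C(x,t) = M/(n_e·A·√(4πDt)) · exp(−(x−vt)²/(4Dt)), with n_e·A the pore (flow) area.
Plume center vt = 0.0722 × 32.9 = 2.37538 m, so the well at 5.46 m is 3.08462 m downgradient of the peak.
√(4πDt) = 23.18 m, giving peak height M/(n_e·A·√(4πDt)) = 146/(0.42 × 4.77 × 23.18) = 3.144 kg/m³.
(x−vt)²/(4Dt) = (3.08462)²/(4 × 1.30 × 32.9) = 0.05562; exp(−0.05562) = 0.9459.
C = 3.144 × 0.9459 = 2.97 kg/m³.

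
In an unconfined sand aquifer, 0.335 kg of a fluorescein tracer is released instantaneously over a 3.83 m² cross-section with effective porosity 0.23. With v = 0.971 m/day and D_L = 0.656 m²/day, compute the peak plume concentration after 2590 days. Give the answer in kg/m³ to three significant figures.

0.00260 kg/m³

The peak of an instantaneous 1D plume sits at x = vt; there the Gaussian factor is 1 and C_max = M/(n_e·A·√(4πDt)), where n_e·A is the pore area the mass is dissolved in.
√(4πDt) = √(4π × 0.656 × 2590) = 146.1 m, so C_max = 0.335/(0.23 × 3.83 × 146.1) = 0.00260 kg/m³.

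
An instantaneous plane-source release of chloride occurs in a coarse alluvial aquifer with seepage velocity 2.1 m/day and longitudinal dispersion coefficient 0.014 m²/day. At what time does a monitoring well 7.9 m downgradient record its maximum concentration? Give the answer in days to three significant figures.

For the 1D instantaneous-source solution, setting ∂C/∂t = 0 at fixed x gives v²t² + 2Dt − x² = 0, so t = (√(D² + v²x²) − D)/v².
√(D² + v²x²) = √(0.014² + 2.1² × 7.9²) = 16.59; v² = 4.41.
t = (16.59 − 0.014)/4.41 = 3.76 days (vs. the pure-advection estimate x/v = 3.76 d).

3.76 days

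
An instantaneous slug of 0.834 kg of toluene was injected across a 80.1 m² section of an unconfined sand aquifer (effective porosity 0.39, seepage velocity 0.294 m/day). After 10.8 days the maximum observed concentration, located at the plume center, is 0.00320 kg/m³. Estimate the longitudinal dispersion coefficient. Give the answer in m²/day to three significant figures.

0.513 m²/day

At the plume center C_max = M/(n_e·A·√(4πDt)), so D = M²/(4πt·(n_e·A·C_max)²).
n_e·A·C_max = 0.39 × 80.1 × 0.00320 = 0.09996 kg/m.
D = 0.834²/(4π × 10.8 × 0.09996²) = 0.513 m²/day.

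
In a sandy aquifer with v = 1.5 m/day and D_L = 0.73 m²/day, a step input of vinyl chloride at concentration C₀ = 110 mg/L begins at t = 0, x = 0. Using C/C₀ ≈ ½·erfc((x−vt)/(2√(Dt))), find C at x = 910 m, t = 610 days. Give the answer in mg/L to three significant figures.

For a continuous step input, C/C₀ ≈ ½·erfc((x−vt)/(2√(Dt))).
vt = 1.5 × 610 = 915 m and 2√(Dt) = 2√(0.73 × 610) = 42.20 m.
Argument (x−vt)/(2√(Dt)) = (910 − 915)/42.20 = -0.1185; ½·erfc(-0.1185) = 0.5665.
C = 110 × 0.5665 = 62.3 mg/L.

62.3 mg/L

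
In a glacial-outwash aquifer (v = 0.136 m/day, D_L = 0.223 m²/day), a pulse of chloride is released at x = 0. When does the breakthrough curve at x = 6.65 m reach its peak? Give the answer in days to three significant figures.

38.3 days

For the 1D instantaneous-source solution, setting ∂C/∂t = 0 at fixed x gives v²t² + 2Dt − x² = 0, so t = (√(D² + v²x²) − D)/v².
√(D² + v²x²) = √(0.223² + 0.136² × 6.65²) = 0.9315; v² = 0.018496.
t = (0.9315 − 0.223)/0.018496 = 38.3 days (vs. the pure-advection estimate x/v = 48.9 d).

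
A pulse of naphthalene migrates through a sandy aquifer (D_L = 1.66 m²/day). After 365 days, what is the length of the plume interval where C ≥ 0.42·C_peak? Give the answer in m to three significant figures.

The plume is Gaussian with σ = √(2Dt) = √(2 × 1.66 × 365) = 34.81 m.
C/C_peak = exp(−Δx²/(2σ²)) = 0.42 ⇒ Δx = σ·√(−2 ln 0.42) = 34.81 × 1.317 = 45.84 m.
Width = 2Δx = 91.7 m.

91.7 m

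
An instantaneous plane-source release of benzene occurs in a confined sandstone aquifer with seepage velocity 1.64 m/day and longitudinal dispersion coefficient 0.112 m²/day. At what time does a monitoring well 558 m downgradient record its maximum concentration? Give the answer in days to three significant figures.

For the 1D instantaneous-source solution, setting ∂C/∂t = 0 at fixed x gives v²t² + 2Dt − x² = 0, so t = (√(D² + v²x²) − D)/v².
√(D² + v²x²) = √(0.112² + 1.64² × 558²) = 915.1; v² = 2.6896.
t = (915.1 − 0.112)/2.6896 = 340 days (vs. the pure-advection estimate x/v = 340 d).

340 days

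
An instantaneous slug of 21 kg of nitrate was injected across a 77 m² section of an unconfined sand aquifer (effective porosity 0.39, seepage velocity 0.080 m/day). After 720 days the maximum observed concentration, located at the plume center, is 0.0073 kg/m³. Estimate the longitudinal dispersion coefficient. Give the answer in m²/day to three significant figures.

1.01 m²/day

At the plume center C_max = M/(n_e·A·√(4πDt)), so D = M²/(4πt·(n_e·A·C_max)²).
n_e·A·C_max = 0.39 × 77 × 0.0073 = 0.2192 kg/m.
D = 21²/(4π × 720 × 0.2192²) = 1.01 m²/day.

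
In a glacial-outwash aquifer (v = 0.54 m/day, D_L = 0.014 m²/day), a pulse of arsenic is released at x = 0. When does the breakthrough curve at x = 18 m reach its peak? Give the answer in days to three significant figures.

33.3 days

For the 1D instantaneous-source solution, setting ∂C/∂t = 0 at fixed x gives v²t² + 2Dt − x² = 0, so t = (√(D² + v²x²) − D)/v².
√(D² + v²x²) = √(0.014² + 0.54² × 18²) = 9.720; v² = 0.2916.
t = (9.720 − 0.014)/0.2916 = 33.3 days (vs. the pure-advection estimate x/v = 33.3 d).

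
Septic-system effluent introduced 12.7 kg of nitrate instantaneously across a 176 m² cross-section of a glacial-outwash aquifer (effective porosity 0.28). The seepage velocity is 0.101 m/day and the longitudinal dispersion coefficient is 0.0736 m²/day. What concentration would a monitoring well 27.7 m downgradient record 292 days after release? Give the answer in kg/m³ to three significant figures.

For an instantaneous plane source, C(x,t) = M/(n_e·A·√(4πDt)) · exp(−(x−vt)²/(4Dt)), with n_e·A the pore (flow) area.
Plume center vt = 0.101 × 292 = 29.492 m, so the well at 27.7 m is 1.792 m upgradient of the peak.
√(4πDt) = 16.43 m, giving peak height M/(n_e·A·√(4πDt)) = 12.7/(0.28 × 176 × 16.43) = 0.01569 kg/m³.
(x−vt)²/(4Dt) = (-1.792)²/(4 × 0.0736 × 292) = 0.03736; exp(−0.03736) = 0.9633.
C = 0.01569 × 0.9633 = 0.0151 kg/m³.

0.0151 kg/m³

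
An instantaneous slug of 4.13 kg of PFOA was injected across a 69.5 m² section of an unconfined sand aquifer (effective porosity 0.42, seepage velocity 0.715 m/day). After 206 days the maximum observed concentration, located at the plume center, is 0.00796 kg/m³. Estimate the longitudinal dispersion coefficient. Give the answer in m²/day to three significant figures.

0.122 m²/day

At the plume center C_max = M/(n_e·A·√(4πDt)), so D = M²/(4πt·(n_e·A·C_max)²).
n_e·A·C_max = 0.42 × 69.5 × 0.00796 = 0.2324 kg/m.
D = 4.13²/(4π × 206 × 0.2324²) = 0.122 m²/day.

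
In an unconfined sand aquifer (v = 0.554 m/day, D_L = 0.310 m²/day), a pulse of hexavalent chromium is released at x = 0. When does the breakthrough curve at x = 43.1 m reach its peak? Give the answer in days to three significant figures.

For the 1D instantaneous-source solution, setting ∂C/∂t = 0 at fixed x gives v²t² + 2Dt − x² = 0, so t = (√(D² + v²x²) − D)/v².
√(D² + v²x²) = √(0.310² + 0.554² × 43.1²) = 23.88; v² = 0.306916.
t = (23.88 − 0.310)/0.306916 = 76.8 days (vs. the pure-advection estimate x/v = 77.8 d).

76.8 days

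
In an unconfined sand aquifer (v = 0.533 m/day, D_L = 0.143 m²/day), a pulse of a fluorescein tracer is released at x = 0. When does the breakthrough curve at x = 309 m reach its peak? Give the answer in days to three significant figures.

579 days

For the 1D instantaneous-source solution, setting ∂C/∂t = 0 at fixed x gives v²t² + 2Dt − x² = 0, so t = (√(D² + v²x²) − D)/v².
√(D² + v²x²) = √(0.143² + 0.533² × 309²) = 164.7; v² = 0.284089.
t = (164.7 − 0.143)/0.284089 = 579 days (vs. the pure-advection estimate x/v = 580 d).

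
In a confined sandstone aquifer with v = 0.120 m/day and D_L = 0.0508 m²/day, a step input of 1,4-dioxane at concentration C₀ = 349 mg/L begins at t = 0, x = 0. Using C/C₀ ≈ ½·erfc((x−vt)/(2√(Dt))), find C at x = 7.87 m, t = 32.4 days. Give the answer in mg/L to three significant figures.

For a continuous step input, C/C₀ ≈ ½·erfc((x−vt)/(2√(Dt))).
vt = 0.120 × 32.4 = 3.888 m and 2√(Dt) = 2√(0.0508 × 32.4) = 2.566 m.
Argument (x−vt)/(2√(Dt)) = (7.87 − 3.888)/2.566 = 1.552; ½·erfc(1.552) = 0.01409.
C = 349 × 0.01409 = 4.92 mg/L.

4.92 mg/L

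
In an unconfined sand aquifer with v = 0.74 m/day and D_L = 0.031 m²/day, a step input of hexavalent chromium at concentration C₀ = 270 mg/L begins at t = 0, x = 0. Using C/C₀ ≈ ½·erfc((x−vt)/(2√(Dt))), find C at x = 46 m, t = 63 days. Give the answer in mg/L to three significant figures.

For a continuous step input, C/C₀ ≈ ½·erfc((x−vt)/(2√(Dt))).
vt = 0.74 × 63 = 46.62 m and 2√(Dt) = 2√(0.031 × 63) = 2.795 m.
Argument (x−vt)/(2√(Dt)) = (46 − 46.62)/2.795 = -0.2218; ½·erfc(-0.2218) = 0.6231.
C = 270 × 0.6231 = 168 mg/L.

168 mg/L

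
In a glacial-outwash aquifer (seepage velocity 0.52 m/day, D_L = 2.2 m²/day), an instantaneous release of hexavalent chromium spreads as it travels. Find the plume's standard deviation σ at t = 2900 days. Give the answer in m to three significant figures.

Dispersive spreading gives a Gaussian with σ² = 2Dt; advection only shifts the center.
σ = √(2 × 2.2 × 2900) = 113 m.

113 m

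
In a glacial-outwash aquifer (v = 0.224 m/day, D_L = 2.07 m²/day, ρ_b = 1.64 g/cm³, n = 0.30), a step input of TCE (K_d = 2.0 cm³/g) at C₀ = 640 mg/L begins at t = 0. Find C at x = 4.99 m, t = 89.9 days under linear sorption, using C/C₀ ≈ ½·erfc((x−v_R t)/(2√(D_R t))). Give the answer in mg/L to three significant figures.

177 mg/L

Retardation factor R = 1 + ρ_b·K_d/n = 1 + 1.64 × 2.0/0.30 = 11.93.
Sorption retards both mechanisms: v_R = v/R = 0.01878 m/day, D_R = D/R = 0.1735 m²/day.
v_R·t = 0.01878 × 89.9 = 1.688322 m; 2√(D_R t) = 7.899 m; argument = (4.99 − 1.688322)/7.899 = 0.4180.
C = C₀ × ½·erfc(0.4180) = 640 × 0.2772 = 177 mg/L.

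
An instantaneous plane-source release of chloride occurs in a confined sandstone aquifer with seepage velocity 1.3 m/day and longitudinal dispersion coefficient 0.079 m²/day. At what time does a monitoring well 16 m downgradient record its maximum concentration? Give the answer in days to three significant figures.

For the 1D instantaneous-source solution, setting ∂C/∂t = 0 at fixed x gives v²t² + 2Dt − x² = 0, so t = (√(D² + v²x²) − D)/v².
√(D² + v²x²) = √(0.079² + 1.3² × 16²) = 20.80; v² = 1.69.
t = (20.80 − 0.079)/1.69 = 12.3 days (vs. the pure-advection estimate x/v = 12.3 d).

12.3 days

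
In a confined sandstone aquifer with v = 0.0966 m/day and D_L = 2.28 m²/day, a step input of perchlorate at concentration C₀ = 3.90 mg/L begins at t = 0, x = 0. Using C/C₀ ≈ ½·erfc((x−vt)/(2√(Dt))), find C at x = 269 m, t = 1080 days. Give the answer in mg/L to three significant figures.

For a continuous step input, C/C₀ ≈ ½·erfc((x−vt)/(2√(Dt))).
vt = 0.0966 × 1080 = 104.328 m and 2√(Dt) = 2√(2.28 × 1080) = 99.25 m.
Argument (x−vt)/(2√(Dt)) = (269 − 104.328)/99.25 = 1.659; ½·erfc(1.659) = 0.009483.
C = 3.90 × 0.009483 = 0.0370 mg/L.

0.0370 mg/L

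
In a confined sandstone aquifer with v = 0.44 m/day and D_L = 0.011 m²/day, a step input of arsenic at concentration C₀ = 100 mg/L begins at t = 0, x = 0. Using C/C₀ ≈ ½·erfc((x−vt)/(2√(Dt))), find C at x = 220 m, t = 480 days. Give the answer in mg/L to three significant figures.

For a continuous step input, C/C₀ ≈ ½·erfc((x−vt)/(2√(Dt))).
vt = 0.44 × 480 = 211.2 m and 2√(Dt) = 2√(0.011 × 480) = 4.596 m.
Argument (x−vt)/(2√(Dt)) = (220 − 211.2)/4.596 = 1.915; ½·erfc(1.915) = 0.003382.
C = 100 × 0.003382 = 0.338 mg/L.

0.338 mg/L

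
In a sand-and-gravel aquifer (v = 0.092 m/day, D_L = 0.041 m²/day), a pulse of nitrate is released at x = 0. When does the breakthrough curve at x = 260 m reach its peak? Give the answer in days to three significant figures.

For the 1D instantaneous-source solution, setting ∂C/∂t = 0 at fixed x gives v²t² + 2Dt − x² = 0, so t = (√(D² + v²x²) − D)/v².
√(D² + v²x²) = √(0.041² + 0.092² × 260²) = 23.92; v² = 0.008464.
t = (23.92 − 0.041)/0.008464 = 2820 days (vs. the pure-advection estimate x/v = 2830 d).

2820 days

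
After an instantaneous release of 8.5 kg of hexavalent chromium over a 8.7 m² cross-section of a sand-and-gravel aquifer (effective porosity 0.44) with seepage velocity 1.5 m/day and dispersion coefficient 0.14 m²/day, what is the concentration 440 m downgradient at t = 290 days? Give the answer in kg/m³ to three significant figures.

For an instantaneous plane source, C(x,t) = M/(n_e·A·√(4πDt)) · exp(−(x−vt)²/(4Dt)), with n_e·A the pore (flow) area.
Plume center vt = 1.5 × 290 = 435 m, so the well at 440 m is 5 m downgradient of the peak.
√(4πDt) = 22.59 m, giving peak height M/(n_e·A·√(4πDt)) = 8.5/(0.44 × 8.7 × 22.59) = 0.09829 kg/m³.
(x−vt)²/(4Dt) = (5)²/(4 × 0.14 × 290) = 0.1539; exp(−0.1539) = 0.8574.
C = 0.09829 × 0.8574 = 0.0843 kg/m³.

0.0843 kg/m³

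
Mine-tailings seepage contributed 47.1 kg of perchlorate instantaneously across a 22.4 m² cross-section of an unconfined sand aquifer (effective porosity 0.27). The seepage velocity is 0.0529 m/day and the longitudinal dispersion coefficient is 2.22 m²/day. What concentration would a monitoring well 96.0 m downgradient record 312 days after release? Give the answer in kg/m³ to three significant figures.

0.00853 kg/m³

For an instantaneous plane source, C(x,t) = M/(n_e·A·√(4πDt)) · exp(−(x−vt)²/(4Dt)), with n_e·A the pore (flow) area.
Plume center vt = 0.0529 × 312 = 16.5048 m, so the well at 96.0 m is 79.4952 m downgradient of the peak.
√(4πDt) = 93.30 m, giving peak height M/(n_e·A·√(4πDt)) = 47.1/(0.27 × 22.4 × 93.30) = 0.08347 kg/m³.
(x−vt)²/(4Dt) = (79.4952)²/(4 × 2.22 × 312) = 2.281; exp(−2.281) = 0.1022.
C = 0.08347 × 0.1022 = 0.00853 kg/m³.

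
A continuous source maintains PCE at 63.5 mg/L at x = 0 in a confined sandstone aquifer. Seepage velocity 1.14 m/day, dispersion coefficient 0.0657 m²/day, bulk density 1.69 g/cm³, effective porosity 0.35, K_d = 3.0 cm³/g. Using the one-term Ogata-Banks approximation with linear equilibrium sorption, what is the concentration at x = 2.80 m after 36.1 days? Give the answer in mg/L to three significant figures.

25.3 mg/L

Retardation factor R = 1 + ρ_b·K_d/n = 1 + 1.69 × 3.0/0.35 = 15.49.
Sorption retards both mechanisms: v_R = v/R = 0.07360 m/day, D_R = D/R = 0.004241 m²/day.
v_R·t = 0.07360 × 36.1 = 2.65696 m; 2√(D_R t) = 0.7826 m; argument = (2.80 − 2.65696)/0.7826 = 0.1828.
C = C₀ × ½·erfc(0.1828) = 63.5 × 0.3980 = 25.3 mg/L.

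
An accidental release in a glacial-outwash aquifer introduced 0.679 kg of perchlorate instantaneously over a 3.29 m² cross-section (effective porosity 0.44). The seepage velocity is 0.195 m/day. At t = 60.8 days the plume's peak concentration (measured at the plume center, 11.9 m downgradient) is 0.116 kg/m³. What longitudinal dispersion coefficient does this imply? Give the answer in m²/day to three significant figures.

At the plume center C_max = M/(n_e·A·√(4πDt)), so D = M²/(4πt·(n_e·A·C_max)²).
n_e·A·C_max = 0.44 × 3.29 × 0.116 = 0.1679 kg/m.
D = 0.679²/(4π × 60.8 × 0.1679²) = 0.0214 m²/day.

0.0214 m²/day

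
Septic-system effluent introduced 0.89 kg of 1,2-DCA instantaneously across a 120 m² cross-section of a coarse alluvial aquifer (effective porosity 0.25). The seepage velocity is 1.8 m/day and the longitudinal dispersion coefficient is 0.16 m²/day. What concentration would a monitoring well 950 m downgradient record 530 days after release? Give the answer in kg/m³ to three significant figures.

For an instantaneous plane source, C(x,t) = M/(n_e·A·√(4πDt)) · exp(−(x−vt)²/(4Dt)), with n_e·A the pore (flow) area.
Plume center vt = 1.8 × 530 = 954 m, so the well at 950 m is 4 m upgradient of the peak.
√(4πDt) = 32.64 m, giving peak height M/(n_e·A·√(4πDt)) = 0.89/(0.25 × 120 × 32.64) = 0.0009089 kg/m³.
(x−vt)²/(4Dt) = (-4)²/(4 × 0.16 × 530) = 0.04717; exp(−0.04717) = 0.9539.
C = 0.0009089 × 0.9539 = 0.000867 kg/m³.

0.000867 kg/m³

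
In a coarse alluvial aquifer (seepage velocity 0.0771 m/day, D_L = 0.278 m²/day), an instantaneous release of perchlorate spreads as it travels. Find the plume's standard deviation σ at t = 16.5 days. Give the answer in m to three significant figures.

3.03 m

Dispersive spreading gives a Gaussian with σ² = 2Dt; advection only shifts the center.
σ = √(2 × 0.278 × 16.5) = 3.03 m.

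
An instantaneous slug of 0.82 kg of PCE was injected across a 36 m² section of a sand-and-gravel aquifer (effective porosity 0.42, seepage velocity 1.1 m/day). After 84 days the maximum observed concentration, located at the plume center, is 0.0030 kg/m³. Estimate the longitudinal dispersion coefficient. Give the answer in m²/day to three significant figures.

At the plume center C_max = M/(n_e·A·√(4πDt)), so D = M²/(4πt·(n_e·A·C_max)²).
n_e·A·C_max = 0.42 × 36 × 0.0030 = 0.04536 kg/m.
D = 0.82²/(4π × 84 × 0.04536²) = 0.310 m²/day.

0.310 m²/day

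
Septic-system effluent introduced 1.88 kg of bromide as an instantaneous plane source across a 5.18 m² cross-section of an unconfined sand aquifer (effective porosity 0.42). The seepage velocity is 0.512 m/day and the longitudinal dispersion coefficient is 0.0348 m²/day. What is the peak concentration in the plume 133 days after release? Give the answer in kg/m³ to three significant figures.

The peak of an instantaneous 1D plume sits at x = vt; there the Gaussian factor is 1 and C_max = M/(n_e·A·√(4πDt)), where n_e·A is the pore area the mass is dissolved in.
√(4πDt) = √(4π × 0.0348 × 133) = 7.626 m, so C_max = 1.88/(0.42 × 5.18 × 7.626) = 0.113 kg/m³.

0.113 kg/m³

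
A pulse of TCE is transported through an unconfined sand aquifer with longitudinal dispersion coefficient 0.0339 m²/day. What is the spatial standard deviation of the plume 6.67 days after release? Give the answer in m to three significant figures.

Dispersive spreading gives a Gaussian with σ² = 2Dt; advection only shifts the center.
σ = √(2 × 0.0339 × 6.67) = 0.672 m.

0.672 m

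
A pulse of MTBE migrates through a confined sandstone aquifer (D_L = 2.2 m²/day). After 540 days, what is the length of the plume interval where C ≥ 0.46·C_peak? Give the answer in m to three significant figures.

121 m

The plume is Gaussian with σ = √(2Dt) = √(2 × 2.2 × 540) = 48.74 m.
C/C_peak = exp(−Δx²/(2σ²)) = 0.46 ⇒ Δx = σ·√(−2 ln 0.46) = 48.74 × 1.246 = 60.73 m.
Width = 2Δx = 121 m.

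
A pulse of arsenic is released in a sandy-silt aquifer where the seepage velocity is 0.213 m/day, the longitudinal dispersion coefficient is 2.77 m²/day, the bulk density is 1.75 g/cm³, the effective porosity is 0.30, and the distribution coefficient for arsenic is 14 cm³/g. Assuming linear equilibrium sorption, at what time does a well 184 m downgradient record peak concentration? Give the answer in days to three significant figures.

66500 days

Retardation factor R = 1 + ρ_b·K_d/n = 1 + 1.75 × 14/0.30 = 82.67.
Sorption retards both mechanisms: v_R = v/R = 0.002577 m/day, D_R = D/R = 0.03351 m²/day.
Peak time from v_R²t² + 2D_R t − x² = 0: t = (√(D_R² + v_R²x²) − D_R)/v_R².
√(D_R² + v_R²x²) = √(0.03351² + 0.002577² × 184²) = 0.4754; v_R² = 6.641e-06.
t = (0.4754 − 0.03351)/6.641e-06 = 66500 days.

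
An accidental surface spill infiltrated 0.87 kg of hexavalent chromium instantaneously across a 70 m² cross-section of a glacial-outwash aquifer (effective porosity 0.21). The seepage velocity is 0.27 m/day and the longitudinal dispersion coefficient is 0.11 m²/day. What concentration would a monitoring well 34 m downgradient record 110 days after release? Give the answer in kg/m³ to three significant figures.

0.00328 kg/m³

For an instantaneous plane source, C(x,t) = M/(n_e·A·√(4πDt)) · exp(−(x−vt)²/(4Dt)), with n_e·A the pore (flow) area.
Plume center vt = 0.27 × 110 = 29.7 m, so the well at 34 m is 4.3 m downgradient of the peak.
√(4πDt) = 12.33 m, giving peak height M/(n_e·A·√(4πDt)) = 0.87/(0.21 × 70 × 12.33) = 0.004800 kg/m³.
(x−vt)²/(4Dt) = (4.3)²/(4 × 0.11 × 110) = 0.3820; exp(−0.3820) = 0.6825.
C = 0.004800 × 0.6825 = 0.00328 kg/m³.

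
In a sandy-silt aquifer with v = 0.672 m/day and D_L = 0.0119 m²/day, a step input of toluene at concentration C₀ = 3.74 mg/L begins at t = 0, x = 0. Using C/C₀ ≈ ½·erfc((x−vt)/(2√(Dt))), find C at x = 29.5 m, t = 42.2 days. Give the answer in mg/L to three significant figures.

For a continuous step input, C/C₀ ≈ ½·erfc((x−vt)/(2√(Dt))).
vt = 0.672 × 42.2 = 28.3584 m and 2√(Dt) = 2√(0.0119 × 42.2) = 1.417 m.
Argument (x−vt)/(2√(Dt)) = (29.5 − 28.3584)/1.417 = 0.8056; ½·erfc(0.8056) = 0.1273.
C = 3.74 × 0.1273 = 0.476 mg/L.

0.476 mg/L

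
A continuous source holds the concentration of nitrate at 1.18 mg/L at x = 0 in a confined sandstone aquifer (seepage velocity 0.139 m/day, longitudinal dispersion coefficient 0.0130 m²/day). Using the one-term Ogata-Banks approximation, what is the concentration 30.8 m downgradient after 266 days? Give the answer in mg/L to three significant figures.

For a continuous step input, C/C₀ ≈ ½·erfc((x−vt)/(2√(Dt))).
vt = 0.139 × 266 = 36.974 m and 2√(Dt) = 2√(0.0130 × 266) = 3.719 m.
Argument (x−vt)/(2√(Dt)) = (30.8 − 36.974)/3.719 = -1.660; ½·erfc(-1.660) = 0.9906.
C = 1.18 × 0.9906 = 1.17 mg/L.

1.17 mg/L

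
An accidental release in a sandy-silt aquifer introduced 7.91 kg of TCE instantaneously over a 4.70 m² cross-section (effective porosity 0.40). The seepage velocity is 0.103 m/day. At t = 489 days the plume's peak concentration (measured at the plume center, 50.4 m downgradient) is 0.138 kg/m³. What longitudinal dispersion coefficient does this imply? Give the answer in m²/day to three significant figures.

At the plume center C_max = M/(n_e·A·√(4πDt)), so D = M²/(4πt·(n_e·A·C_max)²).
n_e·A·C_max = 0.40 × 4.70 × 0.138 = 0.2594 kg/m.
D = 7.91²/(4π × 489 × 0.2594²) = 0.151 m²/day.

0.151 m²/day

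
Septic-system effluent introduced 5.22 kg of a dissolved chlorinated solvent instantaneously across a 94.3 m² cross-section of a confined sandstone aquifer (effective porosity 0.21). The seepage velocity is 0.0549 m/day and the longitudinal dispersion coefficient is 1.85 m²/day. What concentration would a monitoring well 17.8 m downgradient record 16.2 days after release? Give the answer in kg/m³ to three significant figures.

0.00125 kg/m³

For an instantaneous plane source, C(x,t) = M/(n_e·A·√(4πDt)) · exp(−(x−vt)²/(4Dt)), with n_e·A the pore (flow) area.
Plume center vt = 0.0549 × 16.2 = 0.88938 m, so the well at 17.8 m is 16.91062 m downgradient of the peak.
√(4πDt) = 19.41 m, giving peak height M/(n_e·A·√(4πDt)) = 5.22/(0.21 × 94.3 × 19.41) = 0.01358 kg/m³.
(x−vt)²/(4Dt) = (16.91062)²/(4 × 1.85 × 16.2) = 2.385; exp(−2.385) = 0.09209.
C = 0.01358 × 0.09209 = 0.00125 kg/m³.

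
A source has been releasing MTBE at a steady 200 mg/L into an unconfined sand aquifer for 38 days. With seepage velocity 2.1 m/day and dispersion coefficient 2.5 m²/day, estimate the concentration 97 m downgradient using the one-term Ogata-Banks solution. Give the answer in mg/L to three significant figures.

21.2 mg/L

For a continuous step input, C/C₀ ≈ ½·erfc((x−vt)/(2√(Dt))).
vt = 2.1 × 38 = 79.8 m and 2√(Dt) = 2√(2.5 × 38) = 19.49 m.
Argument (x−vt)/(2√(Dt)) = (97 − 79.8)/19.49 = 0.8825; ½·erfc(0.8825) = 0.1060.
C = 200 × 0.1060 = 21.2 mg/L.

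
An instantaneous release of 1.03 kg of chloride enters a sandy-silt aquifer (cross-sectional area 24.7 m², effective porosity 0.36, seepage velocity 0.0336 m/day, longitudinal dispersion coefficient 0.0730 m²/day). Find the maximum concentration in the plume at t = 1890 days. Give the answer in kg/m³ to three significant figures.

The peak of an instantaneous 1D plume sits at x = vt; there the Gaussian factor is 1 and C_max = M/(n_e·A·√(4πDt)), where n_e·A is the pore area the mass is dissolved in.
√(4πDt) = √(4π × 0.0730 × 1890) = 41.64 m, so C_max = 1.03/(0.36 × 24.7 × 41.64) = 0.00278 kg/m³.

0.00278 kg/m³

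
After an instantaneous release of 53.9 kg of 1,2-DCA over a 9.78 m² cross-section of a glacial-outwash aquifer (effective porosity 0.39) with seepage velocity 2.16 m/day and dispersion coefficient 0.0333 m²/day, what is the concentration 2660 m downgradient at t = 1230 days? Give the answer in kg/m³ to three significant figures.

For an instantaneous plane source, C(x,t) = M/(n_e·A·√(4πDt)) · exp(−(x−vt)²/(4Dt)), with n_e·A the pore (flow) area.
Plume center vt = 2.16 × 1230 = 2656.8 m, so the well at 2660 m is 3.2 m downgradient of the peak.
√(4πDt) = 22.69 m, giving peak height M/(n_e·A·√(4πDt)) = 53.9/(0.39 × 9.78 × 22.69) = 0.6228 kg/m³.
(x−vt)²/(4Dt) = (3.2)²/(4 × 0.0333 × 1230) = 0.06250; exp(−0.06250) = 0.9394.
C = 0.6228 × 0.9394 = 0.585 kg/m³.

0.585 kg/m³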